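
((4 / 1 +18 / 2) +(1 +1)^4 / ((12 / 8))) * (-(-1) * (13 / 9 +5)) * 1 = 4118 / 27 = 152.52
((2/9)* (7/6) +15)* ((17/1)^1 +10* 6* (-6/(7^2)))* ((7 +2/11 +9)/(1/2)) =6306896/1323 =4767.12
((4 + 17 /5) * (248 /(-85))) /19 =-9176 /8075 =-1.14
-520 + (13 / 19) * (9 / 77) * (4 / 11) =-8367892 / 16093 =-519.97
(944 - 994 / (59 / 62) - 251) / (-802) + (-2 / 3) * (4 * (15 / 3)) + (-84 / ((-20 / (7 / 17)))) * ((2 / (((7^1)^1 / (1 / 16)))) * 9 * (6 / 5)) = -1515678491 / 120660900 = -12.56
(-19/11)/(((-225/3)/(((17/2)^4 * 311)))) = 37388.30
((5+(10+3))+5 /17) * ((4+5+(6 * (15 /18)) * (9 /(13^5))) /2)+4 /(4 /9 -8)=516289914 /6311981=81.80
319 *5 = 1595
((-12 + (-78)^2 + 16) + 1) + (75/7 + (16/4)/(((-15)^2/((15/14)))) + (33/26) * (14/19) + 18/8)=90445253/14820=6102.92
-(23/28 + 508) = -14247/28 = -508.82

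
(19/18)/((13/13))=19/18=1.06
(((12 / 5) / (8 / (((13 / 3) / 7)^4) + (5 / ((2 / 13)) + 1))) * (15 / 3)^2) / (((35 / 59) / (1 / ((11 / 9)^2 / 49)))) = 22930827192 / 608059243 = 37.71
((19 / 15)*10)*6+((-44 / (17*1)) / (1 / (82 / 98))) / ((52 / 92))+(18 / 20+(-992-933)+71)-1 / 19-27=-3719945561 / 2057510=-1807.98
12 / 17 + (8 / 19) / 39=9028 / 12597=0.72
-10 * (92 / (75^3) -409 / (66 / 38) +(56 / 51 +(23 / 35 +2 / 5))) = 257705084144 / 110446875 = 2333.29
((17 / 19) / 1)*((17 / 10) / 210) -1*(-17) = 678589 / 39900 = 17.01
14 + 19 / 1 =33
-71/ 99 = -0.72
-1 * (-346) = 346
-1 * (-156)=156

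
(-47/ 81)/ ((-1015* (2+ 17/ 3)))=47/ 630315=0.00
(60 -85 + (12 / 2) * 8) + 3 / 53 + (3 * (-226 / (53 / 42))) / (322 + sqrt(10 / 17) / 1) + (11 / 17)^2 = 14238 * sqrt(170) / 46709377 + 294368841771 / 13499009953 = 21.81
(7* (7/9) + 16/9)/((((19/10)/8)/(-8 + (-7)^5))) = -1534000/3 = -511333.33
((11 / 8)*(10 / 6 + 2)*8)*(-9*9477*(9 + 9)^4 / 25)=-361133291376 / 25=-14445331655.04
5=5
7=7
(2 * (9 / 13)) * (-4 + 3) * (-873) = 15714 / 13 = 1208.77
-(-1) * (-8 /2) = -4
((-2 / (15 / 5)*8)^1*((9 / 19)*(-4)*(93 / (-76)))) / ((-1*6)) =2.06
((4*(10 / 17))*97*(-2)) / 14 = -3880 / 119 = -32.61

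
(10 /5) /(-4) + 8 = 15 /2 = 7.50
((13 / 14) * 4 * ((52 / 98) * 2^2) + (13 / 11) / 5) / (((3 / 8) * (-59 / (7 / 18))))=-612716 / 4293135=-0.14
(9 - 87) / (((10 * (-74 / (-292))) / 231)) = -7109.81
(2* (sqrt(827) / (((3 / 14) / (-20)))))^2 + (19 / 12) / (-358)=28816355.55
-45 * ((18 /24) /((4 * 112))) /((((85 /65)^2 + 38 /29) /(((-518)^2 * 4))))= -6340448205 /236848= -26770.12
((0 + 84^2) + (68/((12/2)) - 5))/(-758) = -21187/2274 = -9.32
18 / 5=3.60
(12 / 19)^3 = 1728 / 6859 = 0.25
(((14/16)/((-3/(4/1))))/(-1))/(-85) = -7/510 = -0.01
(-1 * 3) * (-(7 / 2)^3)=1029 / 8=128.62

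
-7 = -7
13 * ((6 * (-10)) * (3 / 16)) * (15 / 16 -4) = 28665 / 64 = 447.89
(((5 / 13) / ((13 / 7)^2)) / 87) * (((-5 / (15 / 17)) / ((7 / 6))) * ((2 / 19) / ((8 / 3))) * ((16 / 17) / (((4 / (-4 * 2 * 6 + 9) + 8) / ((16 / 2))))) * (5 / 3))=-400 / 1024309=-0.00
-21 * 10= -210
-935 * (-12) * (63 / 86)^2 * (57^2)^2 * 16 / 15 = 125355129763248 / 1849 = 67796176183.48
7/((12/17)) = 119/12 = 9.92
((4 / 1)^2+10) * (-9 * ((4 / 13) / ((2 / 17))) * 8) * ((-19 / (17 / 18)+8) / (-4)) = -14832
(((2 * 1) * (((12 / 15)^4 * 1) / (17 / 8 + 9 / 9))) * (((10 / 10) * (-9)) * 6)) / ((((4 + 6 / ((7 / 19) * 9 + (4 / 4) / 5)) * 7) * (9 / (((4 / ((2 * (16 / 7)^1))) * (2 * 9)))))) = -9234432 / 14890625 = -0.62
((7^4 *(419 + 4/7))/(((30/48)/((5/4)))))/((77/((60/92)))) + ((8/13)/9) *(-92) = 45904402/2691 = 17058.49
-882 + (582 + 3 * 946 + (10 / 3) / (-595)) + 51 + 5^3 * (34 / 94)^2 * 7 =2131991014 / 788613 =2703.47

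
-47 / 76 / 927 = -47 / 70452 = -0.00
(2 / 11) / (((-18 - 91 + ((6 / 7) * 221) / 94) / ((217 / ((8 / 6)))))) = -214179 / 774356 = -0.28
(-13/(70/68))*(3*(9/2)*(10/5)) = -11934/35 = -340.97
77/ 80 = 0.96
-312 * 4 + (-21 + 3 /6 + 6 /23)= -58339 /46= -1268.24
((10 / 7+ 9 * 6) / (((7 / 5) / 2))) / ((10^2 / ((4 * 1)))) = 776 / 245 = 3.17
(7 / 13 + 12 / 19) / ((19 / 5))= 1445 / 4693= 0.31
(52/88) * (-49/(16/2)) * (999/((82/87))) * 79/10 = -4373722899/144320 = -30305.73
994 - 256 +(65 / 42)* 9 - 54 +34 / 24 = 58745 / 84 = 699.35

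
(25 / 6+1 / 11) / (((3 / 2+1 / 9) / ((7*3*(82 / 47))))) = 1451646 / 14993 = 96.82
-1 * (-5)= 5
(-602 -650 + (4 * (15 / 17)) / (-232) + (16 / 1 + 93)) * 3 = -3381039 / 986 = -3429.05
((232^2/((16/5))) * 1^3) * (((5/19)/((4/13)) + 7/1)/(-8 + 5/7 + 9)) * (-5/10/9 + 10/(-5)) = -216729905/1368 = -158428.29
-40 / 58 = -20 / 29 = -0.69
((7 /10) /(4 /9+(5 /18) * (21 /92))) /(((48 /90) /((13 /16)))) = 56511 /26912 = 2.10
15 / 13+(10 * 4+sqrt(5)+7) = sqrt(5)+626 / 13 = 50.39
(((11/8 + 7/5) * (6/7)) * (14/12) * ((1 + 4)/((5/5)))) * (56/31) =777/31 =25.06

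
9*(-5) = -45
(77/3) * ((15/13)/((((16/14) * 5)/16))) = 1078/13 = 82.92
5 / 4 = 1.25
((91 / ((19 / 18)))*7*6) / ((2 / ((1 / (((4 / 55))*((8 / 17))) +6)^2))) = 21844948671 / 9728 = 2245574.49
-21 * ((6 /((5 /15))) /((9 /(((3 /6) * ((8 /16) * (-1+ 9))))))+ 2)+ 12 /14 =-876 /7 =-125.14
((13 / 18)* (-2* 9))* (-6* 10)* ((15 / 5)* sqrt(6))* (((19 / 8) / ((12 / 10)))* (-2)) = -22688.40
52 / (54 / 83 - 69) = -4316 / 5673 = -0.76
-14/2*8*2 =-112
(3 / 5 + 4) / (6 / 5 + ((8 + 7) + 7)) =23 / 116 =0.20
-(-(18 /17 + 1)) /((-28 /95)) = -475 /68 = -6.99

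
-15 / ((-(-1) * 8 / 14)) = -105 / 4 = -26.25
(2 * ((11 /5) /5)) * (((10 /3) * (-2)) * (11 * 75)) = -4840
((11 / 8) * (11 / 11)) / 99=1 / 72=0.01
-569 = -569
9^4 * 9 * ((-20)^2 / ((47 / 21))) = 496011600 / 47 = 10553438.30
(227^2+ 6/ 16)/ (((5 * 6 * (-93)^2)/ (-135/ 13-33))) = -3875009/ 449748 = -8.62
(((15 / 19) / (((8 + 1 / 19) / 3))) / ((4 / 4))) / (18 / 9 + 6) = 5 / 136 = 0.04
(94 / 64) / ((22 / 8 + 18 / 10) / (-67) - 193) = -15745 / 2069688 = -0.01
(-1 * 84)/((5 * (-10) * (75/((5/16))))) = 7/1000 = 0.01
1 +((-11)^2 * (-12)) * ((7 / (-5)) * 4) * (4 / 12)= 13557 / 5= 2711.40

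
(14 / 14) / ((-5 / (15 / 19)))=-3 / 19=-0.16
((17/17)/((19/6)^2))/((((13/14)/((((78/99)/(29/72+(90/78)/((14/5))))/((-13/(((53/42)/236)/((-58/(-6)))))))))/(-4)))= 641088/36275200159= 0.00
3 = 3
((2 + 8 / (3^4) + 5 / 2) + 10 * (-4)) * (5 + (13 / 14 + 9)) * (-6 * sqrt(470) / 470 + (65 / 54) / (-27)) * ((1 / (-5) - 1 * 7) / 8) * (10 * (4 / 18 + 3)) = -6951967 * sqrt(470) / 35532 - 2259389275 / 3306744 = -4924.94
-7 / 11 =-0.64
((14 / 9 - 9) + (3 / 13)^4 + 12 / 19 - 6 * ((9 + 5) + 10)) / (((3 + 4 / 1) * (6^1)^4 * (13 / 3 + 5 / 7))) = -368272889 / 111822484176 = -0.00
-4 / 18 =-2 / 9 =-0.22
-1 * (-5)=5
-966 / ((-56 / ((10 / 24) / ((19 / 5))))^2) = -14375 / 3881472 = -0.00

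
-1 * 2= -2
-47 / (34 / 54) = -1269 / 17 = -74.65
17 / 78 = 0.22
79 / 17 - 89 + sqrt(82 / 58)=-1434 / 17 + sqrt(1189) / 29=-83.16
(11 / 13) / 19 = 11 / 247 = 0.04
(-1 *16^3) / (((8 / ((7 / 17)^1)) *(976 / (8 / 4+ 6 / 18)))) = -1568 / 3111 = -0.50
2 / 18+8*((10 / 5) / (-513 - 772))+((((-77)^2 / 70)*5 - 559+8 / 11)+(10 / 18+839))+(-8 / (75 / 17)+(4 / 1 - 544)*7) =-1304772949 / 424050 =-3076.93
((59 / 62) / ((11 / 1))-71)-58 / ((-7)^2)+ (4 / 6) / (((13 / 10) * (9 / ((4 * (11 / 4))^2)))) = -764807833 / 11729718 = -65.20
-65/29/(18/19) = -2.37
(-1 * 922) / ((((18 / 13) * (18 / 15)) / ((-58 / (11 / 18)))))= 52665.76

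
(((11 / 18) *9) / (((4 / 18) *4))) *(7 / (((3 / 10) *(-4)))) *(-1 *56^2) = 113190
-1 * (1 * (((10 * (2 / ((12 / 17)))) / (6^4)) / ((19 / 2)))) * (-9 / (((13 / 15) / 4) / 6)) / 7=425 / 5187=0.08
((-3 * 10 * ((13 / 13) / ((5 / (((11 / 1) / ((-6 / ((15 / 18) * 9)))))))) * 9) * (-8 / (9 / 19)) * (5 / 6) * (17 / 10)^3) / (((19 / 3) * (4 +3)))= -162129 / 140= -1158.06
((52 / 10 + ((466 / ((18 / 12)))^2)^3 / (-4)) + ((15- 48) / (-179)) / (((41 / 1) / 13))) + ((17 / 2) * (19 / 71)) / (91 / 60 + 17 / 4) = -73849375429367361201175472 / 328578295365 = -224754271572722.27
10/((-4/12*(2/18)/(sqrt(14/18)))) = -90*sqrt(7) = -238.12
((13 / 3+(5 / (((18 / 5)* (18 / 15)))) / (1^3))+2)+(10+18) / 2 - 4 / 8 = 2267 / 108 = 20.99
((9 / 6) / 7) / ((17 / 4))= 6 / 119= 0.05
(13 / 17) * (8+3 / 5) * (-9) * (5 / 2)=-5031 / 34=-147.97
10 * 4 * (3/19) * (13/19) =1560/361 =4.32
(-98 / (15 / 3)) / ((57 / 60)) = -392 / 19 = -20.63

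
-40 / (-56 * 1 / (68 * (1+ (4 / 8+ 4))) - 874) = 3740 / 81733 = 0.05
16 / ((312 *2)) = 1 / 39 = 0.03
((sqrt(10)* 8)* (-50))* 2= -800* sqrt(10)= -2529.82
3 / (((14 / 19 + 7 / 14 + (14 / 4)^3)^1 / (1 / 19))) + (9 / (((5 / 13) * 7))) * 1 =10471 / 3129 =3.35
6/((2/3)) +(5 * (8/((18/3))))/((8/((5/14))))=781/84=9.30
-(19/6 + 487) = -490.17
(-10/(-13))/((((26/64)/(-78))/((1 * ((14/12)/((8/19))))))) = -5320/13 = -409.23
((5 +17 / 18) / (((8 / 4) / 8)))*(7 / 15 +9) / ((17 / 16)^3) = 124469248 / 663255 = 187.66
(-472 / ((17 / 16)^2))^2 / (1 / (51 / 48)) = 912523264 / 4913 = 185736.47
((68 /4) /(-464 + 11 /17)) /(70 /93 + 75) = -26877 /55493465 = -0.00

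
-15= -15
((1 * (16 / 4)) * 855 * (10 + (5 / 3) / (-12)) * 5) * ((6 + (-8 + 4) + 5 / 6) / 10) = 573325 / 12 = 47777.08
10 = 10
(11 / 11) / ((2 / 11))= 11 / 2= 5.50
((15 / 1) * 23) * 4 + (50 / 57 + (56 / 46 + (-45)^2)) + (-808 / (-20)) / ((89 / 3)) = 1988476411 / 583395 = 3408.46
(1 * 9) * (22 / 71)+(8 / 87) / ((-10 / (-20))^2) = 3.16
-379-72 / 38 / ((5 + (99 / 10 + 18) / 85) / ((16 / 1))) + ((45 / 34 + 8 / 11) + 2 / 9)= -382.42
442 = 442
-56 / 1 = -56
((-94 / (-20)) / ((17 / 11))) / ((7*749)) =0.00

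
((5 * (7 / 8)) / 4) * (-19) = -665 / 32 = -20.78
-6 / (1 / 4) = -24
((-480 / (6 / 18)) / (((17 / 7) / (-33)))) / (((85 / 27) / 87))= 156274272 / 289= 540741.43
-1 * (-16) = 16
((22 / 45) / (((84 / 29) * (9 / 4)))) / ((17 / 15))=638 / 9639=0.07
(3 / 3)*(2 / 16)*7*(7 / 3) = 49 / 24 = 2.04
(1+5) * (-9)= -54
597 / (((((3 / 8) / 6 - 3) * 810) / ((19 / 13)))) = -30248 / 82485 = -0.37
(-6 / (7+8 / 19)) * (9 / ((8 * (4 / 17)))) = -2907 / 752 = -3.87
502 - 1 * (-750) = 1252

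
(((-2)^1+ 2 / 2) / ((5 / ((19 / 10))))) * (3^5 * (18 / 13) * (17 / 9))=-78489 / 325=-241.50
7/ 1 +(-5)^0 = 8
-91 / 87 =-1.05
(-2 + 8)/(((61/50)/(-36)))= -10800/61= -177.05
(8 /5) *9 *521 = 37512 /5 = 7502.40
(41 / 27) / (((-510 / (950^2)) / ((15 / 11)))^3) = -3767345939453125000 / 176558481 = -21337666240.19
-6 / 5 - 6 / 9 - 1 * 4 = -88 / 15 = -5.87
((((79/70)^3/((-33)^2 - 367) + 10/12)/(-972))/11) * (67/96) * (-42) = 3779982349/1650595968000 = 0.00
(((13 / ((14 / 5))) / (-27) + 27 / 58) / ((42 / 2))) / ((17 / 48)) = 25744 / 652239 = 0.04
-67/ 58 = -1.16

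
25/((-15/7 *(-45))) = 7/27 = 0.26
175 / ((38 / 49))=8575 / 38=225.66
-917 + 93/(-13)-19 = -12261/13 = -943.15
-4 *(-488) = 1952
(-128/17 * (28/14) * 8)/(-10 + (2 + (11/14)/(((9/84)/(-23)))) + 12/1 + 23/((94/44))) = 72192/92225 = 0.78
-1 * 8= -8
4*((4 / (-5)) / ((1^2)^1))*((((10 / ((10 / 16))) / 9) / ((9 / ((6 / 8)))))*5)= -64 / 27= -2.37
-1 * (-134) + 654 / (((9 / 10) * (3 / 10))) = 23006 / 9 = 2556.22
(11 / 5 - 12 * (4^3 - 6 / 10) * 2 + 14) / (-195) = 193 / 25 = 7.72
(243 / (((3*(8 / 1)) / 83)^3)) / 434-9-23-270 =-61960733 / 222208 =-278.84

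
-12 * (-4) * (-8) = -384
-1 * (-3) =3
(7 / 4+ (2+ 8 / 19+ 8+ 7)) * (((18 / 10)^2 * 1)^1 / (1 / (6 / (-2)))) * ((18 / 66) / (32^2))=-1062153 / 21401600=-0.05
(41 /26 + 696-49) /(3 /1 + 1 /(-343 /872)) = 5784009 /4082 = 1416.95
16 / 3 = 5.33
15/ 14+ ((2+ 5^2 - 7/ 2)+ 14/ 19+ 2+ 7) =4563/ 133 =34.31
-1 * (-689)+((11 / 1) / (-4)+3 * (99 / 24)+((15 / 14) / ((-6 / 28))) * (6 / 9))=16687 / 24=695.29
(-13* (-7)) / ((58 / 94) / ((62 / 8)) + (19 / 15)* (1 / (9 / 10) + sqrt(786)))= 2.46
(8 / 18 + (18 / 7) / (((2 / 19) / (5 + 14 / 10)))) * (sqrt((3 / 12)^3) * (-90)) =-12347 / 7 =-1763.86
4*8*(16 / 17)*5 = 2560 / 17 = 150.59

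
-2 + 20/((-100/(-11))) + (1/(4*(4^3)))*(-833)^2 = 3469701/1280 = 2710.70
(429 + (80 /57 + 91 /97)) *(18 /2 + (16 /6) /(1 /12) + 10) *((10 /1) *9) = 3648878640 /1843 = 1979858.19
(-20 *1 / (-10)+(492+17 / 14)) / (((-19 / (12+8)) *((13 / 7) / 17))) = -1178610 / 247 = -4771.70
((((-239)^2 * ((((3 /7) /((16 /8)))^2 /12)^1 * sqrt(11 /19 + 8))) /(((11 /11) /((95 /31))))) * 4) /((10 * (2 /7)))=171363 * sqrt(3097) /3472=2746.68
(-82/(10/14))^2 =329476/25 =13179.04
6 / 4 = 1.50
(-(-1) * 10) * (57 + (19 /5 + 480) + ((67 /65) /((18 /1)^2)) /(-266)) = 3029539901 /560196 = 5408.00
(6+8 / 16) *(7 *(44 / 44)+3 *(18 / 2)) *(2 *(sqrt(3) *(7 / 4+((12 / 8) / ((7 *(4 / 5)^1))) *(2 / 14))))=154921 *sqrt(3) / 196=1369.04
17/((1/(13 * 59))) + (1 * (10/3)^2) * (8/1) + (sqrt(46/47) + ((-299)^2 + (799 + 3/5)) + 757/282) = sqrt(2162)/47 + 437090863/4230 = 103332.16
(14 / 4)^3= 343 / 8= 42.88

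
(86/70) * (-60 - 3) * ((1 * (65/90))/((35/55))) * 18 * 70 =-110682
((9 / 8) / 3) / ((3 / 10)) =5 / 4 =1.25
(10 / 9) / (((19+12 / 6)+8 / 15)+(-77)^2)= 25 / 133887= 0.00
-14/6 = -7/3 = -2.33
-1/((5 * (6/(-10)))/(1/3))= 1/9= 0.11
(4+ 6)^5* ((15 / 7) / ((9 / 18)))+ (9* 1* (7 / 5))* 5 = 3000441 / 7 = 428634.43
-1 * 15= -15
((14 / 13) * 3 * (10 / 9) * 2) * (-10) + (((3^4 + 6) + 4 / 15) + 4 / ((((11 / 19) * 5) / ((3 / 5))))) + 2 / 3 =60659 / 3575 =16.97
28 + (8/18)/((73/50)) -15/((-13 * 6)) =486781/17082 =28.50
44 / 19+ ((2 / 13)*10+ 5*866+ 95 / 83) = 88871811 / 20501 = 4335.00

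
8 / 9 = 0.89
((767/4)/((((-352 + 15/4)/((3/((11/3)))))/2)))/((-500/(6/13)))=1593/1915375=0.00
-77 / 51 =-1.51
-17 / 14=-1.21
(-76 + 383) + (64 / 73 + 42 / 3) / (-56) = 626965 / 2044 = 306.73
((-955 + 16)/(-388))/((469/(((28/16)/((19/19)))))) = 939/103984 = 0.01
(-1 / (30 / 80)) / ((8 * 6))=-1 / 18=-0.06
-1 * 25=-25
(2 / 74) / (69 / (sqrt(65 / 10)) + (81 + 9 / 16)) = 30160 / 80995849 - 5888 * sqrt(26) / 242987547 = 0.00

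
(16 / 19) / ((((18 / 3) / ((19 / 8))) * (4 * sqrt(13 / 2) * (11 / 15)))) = 0.04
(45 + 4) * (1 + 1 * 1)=98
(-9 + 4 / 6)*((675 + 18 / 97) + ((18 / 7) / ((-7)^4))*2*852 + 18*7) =-10909426575 / 1630279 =-6691.75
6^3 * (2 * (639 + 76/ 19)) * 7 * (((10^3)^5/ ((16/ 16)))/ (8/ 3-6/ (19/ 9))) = -11083262400000000000000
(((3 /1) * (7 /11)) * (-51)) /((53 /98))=-104958 /583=-180.03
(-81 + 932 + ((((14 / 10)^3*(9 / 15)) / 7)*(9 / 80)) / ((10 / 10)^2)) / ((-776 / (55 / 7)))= -468064553 / 54320000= -8.62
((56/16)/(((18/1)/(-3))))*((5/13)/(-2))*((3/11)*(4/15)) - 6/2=-2567/858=-2.99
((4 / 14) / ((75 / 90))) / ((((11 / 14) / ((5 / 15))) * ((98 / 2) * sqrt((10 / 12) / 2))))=16 * sqrt(15) / 13475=0.00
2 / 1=2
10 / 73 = 0.14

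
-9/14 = -0.64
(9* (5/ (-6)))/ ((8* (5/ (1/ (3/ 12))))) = -3/ 4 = -0.75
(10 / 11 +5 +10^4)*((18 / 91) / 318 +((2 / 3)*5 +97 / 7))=3911049710 / 22737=172012.57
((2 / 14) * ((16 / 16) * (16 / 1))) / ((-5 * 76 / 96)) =-0.58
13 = 13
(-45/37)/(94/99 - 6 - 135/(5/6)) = 4455/611906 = 0.01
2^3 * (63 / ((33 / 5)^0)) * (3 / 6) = 252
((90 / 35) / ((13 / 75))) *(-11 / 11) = -1350 / 91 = -14.84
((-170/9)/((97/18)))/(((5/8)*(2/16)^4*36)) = -557056/873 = -638.09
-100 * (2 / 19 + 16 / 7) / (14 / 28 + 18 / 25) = -195.98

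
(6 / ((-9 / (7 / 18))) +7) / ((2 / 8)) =728 / 27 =26.96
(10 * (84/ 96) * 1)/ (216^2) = 35/ 186624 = 0.00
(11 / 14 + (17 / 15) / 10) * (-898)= -423856 / 525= -807.34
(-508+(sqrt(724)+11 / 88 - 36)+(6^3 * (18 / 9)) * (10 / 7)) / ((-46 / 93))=-381579 / 2576 - 93 * sqrt(181) / 23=-202.53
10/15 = 2/3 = 0.67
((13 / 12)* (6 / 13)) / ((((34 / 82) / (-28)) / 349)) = -200326 / 17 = -11783.88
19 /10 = 1.90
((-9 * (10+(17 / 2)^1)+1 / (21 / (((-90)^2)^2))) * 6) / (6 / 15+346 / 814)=267018469245 / 11753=22719175.47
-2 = -2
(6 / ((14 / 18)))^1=54 / 7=7.71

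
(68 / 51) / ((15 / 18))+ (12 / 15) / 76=153 / 95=1.61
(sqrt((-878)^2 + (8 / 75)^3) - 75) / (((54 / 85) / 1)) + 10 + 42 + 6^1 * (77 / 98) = -7729 / 126 + 17 * sqrt(243912516009) / 6075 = 1320.70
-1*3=-3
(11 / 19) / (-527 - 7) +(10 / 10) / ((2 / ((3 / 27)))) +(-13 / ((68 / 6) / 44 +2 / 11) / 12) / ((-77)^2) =25718351 / 475776378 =0.05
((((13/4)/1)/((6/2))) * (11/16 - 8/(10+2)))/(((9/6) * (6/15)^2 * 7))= 0.01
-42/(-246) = 7/41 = 0.17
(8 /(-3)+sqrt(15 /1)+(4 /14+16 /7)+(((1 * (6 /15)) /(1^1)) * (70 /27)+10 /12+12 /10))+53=sqrt(15)+105793 /1890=59.85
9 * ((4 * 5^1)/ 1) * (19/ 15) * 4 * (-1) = -912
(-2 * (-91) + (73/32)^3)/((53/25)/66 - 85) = -2.28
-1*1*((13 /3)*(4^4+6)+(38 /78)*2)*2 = -29544 /13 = -2272.62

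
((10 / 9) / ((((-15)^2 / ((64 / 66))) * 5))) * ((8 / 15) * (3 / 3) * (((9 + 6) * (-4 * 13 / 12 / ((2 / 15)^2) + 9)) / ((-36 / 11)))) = 0.55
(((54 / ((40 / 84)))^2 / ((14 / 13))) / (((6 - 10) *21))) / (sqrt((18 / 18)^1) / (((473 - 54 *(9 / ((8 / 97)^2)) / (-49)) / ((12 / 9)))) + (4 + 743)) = -258271553943 / 1357173712600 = -0.19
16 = 16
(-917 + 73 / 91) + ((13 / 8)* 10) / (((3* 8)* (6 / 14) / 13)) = -23473447 / 26208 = -895.66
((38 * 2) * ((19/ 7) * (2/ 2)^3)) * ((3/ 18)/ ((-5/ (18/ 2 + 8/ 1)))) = -12274/ 105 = -116.90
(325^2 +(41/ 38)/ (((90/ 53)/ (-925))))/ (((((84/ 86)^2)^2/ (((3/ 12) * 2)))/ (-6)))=-245625450151495/ 709466688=-346211.39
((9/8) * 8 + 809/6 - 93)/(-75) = -61/90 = -0.68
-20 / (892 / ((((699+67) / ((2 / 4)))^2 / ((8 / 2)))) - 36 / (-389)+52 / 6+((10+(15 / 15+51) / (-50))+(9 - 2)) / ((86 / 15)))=-1472200141800 / 849787252981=-1.73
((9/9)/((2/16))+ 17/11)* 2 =210/11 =19.09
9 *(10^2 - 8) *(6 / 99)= 552 / 11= 50.18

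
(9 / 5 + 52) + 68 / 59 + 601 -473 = 53971 / 295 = 182.95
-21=-21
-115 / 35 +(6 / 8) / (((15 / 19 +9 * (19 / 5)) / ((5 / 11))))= -1117971 / 341264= -3.28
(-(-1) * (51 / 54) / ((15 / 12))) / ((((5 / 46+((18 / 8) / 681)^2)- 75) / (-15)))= 644730848 / 4260417099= 0.15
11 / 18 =0.61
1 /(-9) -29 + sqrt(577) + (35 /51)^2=-8277 /289 + sqrt(577)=-4.62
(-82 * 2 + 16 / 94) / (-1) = 7700 / 47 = 163.83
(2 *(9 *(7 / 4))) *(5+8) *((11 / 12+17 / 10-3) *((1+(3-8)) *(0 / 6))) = 0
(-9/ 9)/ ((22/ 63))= -63/ 22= -2.86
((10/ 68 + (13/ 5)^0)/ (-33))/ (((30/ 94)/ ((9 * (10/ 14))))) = -1833/ 2618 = -0.70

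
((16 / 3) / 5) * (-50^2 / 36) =-2000 / 27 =-74.07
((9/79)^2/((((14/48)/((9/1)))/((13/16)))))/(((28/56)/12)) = 341172/43687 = 7.81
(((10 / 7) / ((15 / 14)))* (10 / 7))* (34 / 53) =1360 / 1113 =1.22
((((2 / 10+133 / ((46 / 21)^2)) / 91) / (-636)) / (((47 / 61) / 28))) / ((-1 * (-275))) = -18018241 / 282655015500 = -0.00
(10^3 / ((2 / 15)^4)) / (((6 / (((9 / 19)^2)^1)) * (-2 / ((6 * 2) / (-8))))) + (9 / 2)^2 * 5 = 513162945 / 5776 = 88844.00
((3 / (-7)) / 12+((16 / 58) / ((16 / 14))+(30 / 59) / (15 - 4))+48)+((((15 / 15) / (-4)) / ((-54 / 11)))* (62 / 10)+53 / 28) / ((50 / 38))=177610957753 / 3557169000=49.93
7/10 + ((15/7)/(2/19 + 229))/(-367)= 26092383/37276190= 0.70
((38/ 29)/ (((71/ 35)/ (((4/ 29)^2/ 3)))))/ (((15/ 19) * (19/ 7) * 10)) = 14896/ 77922855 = 0.00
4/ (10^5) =1/ 25000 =0.00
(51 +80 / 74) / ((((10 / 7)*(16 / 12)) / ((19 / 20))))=768873 / 29600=25.98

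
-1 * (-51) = 51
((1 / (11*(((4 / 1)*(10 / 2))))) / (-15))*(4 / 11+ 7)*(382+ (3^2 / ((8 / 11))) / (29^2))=-13879053 / 16281760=-0.85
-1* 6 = -6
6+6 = 12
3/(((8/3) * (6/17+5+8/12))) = 0.19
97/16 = 6.06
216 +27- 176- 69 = -2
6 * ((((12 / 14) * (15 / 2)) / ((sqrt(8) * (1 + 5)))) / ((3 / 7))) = 15 * sqrt(2) / 4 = 5.30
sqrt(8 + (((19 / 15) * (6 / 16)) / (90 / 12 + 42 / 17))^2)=sqrt(367851529) / 6780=2.83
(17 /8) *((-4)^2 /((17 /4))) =8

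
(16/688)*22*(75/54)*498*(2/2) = 45650/129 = 353.88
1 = 1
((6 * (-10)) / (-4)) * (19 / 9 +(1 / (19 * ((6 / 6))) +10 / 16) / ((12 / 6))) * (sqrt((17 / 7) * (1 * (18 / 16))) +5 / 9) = 167575 / 8208 +33515 * sqrt(238) / 8512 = 81.16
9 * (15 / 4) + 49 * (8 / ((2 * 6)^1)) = 797 / 12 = 66.42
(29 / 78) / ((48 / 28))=203 / 936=0.22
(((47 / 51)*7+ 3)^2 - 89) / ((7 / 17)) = 835 / 1071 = 0.78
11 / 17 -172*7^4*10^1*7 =-491436669 / 17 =-28908039.35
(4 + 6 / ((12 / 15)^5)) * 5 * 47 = 2684405 / 512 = 5242.98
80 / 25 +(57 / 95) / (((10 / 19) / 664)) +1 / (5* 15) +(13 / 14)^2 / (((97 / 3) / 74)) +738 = 1069529603 / 712950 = 1500.15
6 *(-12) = -72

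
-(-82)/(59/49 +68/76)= 39.07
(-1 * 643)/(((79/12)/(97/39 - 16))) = 1355444/1027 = 1319.81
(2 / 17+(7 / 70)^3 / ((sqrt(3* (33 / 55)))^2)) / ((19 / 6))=3617 / 96900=0.04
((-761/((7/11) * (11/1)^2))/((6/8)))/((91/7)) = -3044/3003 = -1.01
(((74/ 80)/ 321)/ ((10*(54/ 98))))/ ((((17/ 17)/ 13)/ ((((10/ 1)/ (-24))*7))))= -164983/ 8320320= -0.02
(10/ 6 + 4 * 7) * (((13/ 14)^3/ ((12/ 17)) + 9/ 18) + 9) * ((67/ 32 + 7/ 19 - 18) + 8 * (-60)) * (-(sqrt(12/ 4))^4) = 1407004.40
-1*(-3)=3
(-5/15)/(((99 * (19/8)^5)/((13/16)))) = -26624/735401403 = -0.00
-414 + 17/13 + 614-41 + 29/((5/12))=14944/65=229.91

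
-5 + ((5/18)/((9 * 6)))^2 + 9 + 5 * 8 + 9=50073577/944784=53.00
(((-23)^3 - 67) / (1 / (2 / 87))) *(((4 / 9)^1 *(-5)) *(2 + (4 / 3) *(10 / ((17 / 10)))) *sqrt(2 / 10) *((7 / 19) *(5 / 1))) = 573203680 *sqrt(5) / 252909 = 5067.92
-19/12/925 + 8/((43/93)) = 8257583/477300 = 17.30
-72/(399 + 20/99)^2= -705672/1561909441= -0.00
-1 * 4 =-4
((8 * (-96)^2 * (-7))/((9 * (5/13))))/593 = -745472/2965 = -251.42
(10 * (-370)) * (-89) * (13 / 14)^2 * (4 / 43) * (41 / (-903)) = -2281719700 / 1902621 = -1199.25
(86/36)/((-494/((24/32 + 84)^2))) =-549067/15808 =-34.73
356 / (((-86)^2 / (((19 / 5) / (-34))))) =-1691 / 314330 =-0.01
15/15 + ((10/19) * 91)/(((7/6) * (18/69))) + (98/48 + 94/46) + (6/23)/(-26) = 22148201/136344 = 162.44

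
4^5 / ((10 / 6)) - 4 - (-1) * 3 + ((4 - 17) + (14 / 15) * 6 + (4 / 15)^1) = 606.27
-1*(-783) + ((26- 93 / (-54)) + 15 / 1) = 14863 / 18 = 825.72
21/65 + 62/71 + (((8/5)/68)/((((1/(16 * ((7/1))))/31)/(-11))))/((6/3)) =-35157359/78455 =-448.12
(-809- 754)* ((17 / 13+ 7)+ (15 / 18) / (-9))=-3004607 / 234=-12840.20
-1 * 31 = -31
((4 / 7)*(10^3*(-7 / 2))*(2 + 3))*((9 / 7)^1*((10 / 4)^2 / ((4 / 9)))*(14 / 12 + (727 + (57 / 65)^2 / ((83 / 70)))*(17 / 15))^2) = -123308665691.07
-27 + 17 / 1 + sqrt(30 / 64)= -10 + sqrt(30) / 8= -9.32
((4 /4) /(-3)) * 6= -2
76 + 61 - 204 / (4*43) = 5840 / 43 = 135.81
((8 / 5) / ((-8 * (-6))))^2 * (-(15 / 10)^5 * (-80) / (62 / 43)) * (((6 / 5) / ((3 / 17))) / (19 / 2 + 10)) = 0.16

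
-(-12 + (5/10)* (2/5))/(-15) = -0.79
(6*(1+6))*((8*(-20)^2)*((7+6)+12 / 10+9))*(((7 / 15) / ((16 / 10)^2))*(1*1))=568400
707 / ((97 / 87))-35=58114 / 97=599.11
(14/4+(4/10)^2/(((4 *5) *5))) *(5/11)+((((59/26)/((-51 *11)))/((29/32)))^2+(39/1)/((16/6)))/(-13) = 271349439023051/581502753117000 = 0.47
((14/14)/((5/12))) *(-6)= -72/5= -14.40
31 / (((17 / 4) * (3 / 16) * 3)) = 1984 / 153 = 12.97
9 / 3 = 3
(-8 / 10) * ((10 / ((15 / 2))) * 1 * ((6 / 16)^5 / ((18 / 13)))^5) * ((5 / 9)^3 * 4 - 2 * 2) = 367844059323 / 23611832414348226068480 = 0.00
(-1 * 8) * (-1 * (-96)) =-768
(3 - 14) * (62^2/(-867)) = 42284/867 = 48.77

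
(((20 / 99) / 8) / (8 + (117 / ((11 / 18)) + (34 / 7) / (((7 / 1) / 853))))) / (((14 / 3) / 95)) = 3325 / 5118336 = 0.00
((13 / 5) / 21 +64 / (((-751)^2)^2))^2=17100397355957823974757289 / 1115573255838392475272411025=0.02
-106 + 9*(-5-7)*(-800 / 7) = 85658 / 7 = 12236.86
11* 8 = 88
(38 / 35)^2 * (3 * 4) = 17328 / 1225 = 14.15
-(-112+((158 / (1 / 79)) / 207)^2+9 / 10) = -1510398001 / 428490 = -3524.93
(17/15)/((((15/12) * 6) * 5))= 34/1125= 0.03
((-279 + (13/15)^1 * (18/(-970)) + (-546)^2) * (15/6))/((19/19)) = 361127343/485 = 744592.46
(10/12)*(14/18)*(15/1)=175/18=9.72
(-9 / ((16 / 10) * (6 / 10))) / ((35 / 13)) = -195 / 56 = -3.48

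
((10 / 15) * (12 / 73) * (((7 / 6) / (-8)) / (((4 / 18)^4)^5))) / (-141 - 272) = 448667026.38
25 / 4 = 6.25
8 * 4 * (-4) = -128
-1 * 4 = -4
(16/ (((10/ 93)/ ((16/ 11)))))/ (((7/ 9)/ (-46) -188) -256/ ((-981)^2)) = -526973485824/ 457779201385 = -1.15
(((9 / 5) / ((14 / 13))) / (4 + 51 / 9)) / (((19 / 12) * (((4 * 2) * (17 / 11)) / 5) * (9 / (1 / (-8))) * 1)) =-1287 / 2098208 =-0.00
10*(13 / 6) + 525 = 1640 / 3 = 546.67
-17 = -17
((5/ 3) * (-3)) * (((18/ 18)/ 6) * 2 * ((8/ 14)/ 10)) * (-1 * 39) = 26/ 7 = 3.71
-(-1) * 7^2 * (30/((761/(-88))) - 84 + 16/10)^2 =361301.78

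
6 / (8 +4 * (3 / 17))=51 / 74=0.69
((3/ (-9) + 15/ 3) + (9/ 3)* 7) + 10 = 107/ 3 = 35.67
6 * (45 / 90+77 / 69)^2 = 49729 / 3174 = 15.67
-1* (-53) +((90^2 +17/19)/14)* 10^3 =76965549/133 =578688.34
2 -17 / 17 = 1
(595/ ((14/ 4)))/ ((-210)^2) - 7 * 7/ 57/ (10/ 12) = -86113/ 83790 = -1.03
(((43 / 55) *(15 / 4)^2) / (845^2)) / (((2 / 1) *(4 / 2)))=387 / 100534720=0.00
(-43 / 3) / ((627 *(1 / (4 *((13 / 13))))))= -0.09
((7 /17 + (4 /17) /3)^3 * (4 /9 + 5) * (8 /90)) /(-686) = -6250 /75213117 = -0.00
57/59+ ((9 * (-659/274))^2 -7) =2048701843/4429484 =462.51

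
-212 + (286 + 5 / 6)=74.83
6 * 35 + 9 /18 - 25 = 371 /2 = 185.50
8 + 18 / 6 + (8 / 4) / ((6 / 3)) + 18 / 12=27 / 2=13.50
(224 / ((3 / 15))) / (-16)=-70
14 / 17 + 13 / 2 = 7.32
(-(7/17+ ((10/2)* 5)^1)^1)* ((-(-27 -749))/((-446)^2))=-83808/845393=-0.10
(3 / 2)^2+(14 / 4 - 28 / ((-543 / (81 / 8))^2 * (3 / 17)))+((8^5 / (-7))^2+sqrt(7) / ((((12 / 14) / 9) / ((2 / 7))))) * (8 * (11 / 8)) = 33 * sqrt(7)+6191126783976919 / 25684624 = 241044175.94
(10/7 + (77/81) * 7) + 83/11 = 97474/6237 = 15.63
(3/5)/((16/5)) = 3/16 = 0.19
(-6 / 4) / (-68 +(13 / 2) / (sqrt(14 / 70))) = 39 * sqrt(5) / 17651 +408 / 17651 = 0.03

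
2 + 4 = 6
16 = 16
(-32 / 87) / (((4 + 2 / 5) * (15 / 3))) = -16 / 957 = -0.02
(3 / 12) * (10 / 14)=5 / 28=0.18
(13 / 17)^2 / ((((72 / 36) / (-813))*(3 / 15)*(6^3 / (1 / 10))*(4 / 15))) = -228995 / 110976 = -2.06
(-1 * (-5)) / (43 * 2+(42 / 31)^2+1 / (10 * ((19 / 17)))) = 912950 / 16054237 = 0.06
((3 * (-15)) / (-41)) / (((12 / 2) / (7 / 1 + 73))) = 14.63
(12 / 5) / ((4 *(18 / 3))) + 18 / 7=187 / 70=2.67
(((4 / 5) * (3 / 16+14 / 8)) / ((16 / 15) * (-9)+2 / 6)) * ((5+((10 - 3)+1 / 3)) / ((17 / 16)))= -4588 / 2363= -1.94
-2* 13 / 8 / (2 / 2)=-13 / 4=-3.25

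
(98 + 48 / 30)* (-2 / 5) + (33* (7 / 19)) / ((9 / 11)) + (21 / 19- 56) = -113822 / 1425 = -79.88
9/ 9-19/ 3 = -16/ 3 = -5.33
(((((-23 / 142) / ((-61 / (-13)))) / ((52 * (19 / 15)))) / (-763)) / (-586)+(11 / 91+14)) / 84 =7718998797085 / 45917530591296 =0.17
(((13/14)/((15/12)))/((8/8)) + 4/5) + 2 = 124/35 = 3.54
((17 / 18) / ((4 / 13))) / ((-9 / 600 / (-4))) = 22100 / 27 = 818.52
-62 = -62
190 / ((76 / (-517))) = -2585 / 2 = -1292.50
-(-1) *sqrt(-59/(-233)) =sqrt(13747)/233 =0.50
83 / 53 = 1.57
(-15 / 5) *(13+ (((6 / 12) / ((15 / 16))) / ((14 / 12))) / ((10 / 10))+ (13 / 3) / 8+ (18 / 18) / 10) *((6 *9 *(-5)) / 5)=319761 / 140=2284.01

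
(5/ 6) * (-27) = -45/ 2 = -22.50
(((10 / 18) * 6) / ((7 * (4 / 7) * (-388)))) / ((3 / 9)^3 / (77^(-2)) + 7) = -45 / 4747568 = -0.00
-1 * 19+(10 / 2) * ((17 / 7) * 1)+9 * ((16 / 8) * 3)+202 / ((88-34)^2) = 481847 / 10206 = 47.21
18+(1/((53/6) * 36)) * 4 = 2864/159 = 18.01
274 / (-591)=-0.46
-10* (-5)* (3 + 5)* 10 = 4000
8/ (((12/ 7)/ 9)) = 42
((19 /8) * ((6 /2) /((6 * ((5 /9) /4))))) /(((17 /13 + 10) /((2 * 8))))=2964 /245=12.10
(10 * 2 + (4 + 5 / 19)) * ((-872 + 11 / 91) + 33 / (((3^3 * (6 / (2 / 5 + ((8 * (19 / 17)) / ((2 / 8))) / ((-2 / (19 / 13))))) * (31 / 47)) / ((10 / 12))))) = -3146378980795 / 147611646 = -21315.25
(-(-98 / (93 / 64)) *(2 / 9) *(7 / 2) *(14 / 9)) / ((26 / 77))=23664256 / 97929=241.65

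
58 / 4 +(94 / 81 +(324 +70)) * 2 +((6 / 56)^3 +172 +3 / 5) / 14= 101708851511 / 124467840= 817.15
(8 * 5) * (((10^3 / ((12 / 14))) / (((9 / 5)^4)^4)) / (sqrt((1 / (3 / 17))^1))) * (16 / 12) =85449218750000000 * sqrt(51) / 283512088894331673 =2.15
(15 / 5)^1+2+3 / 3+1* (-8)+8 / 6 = -0.67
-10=-10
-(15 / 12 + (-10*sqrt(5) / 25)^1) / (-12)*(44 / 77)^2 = 5 / 147 -8*sqrt(5) / 735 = 0.01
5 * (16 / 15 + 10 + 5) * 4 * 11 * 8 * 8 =678656 / 3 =226218.67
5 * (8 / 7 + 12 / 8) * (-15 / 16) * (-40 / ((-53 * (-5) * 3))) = 925 / 1484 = 0.62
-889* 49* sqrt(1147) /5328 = -43561* sqrt(1147) /5328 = -276.90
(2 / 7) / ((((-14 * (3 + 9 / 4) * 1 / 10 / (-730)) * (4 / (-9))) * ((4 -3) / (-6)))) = 131400 / 343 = 383.09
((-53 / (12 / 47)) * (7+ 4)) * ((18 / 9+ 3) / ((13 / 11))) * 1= -9660.61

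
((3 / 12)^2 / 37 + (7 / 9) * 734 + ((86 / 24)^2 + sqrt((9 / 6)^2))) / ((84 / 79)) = 41055115 / 74592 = 550.40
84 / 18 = 4.67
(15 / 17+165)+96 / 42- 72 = 11444 / 119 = 96.17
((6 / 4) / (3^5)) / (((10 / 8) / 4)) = 8 / 405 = 0.02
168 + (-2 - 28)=138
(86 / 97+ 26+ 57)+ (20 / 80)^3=520865 / 6208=83.90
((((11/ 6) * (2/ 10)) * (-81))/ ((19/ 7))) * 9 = -18711/ 190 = -98.48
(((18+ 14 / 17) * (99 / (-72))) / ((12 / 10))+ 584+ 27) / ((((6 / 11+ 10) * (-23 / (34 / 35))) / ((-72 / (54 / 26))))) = 747604 / 9135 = 81.84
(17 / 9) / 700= 17 / 6300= 0.00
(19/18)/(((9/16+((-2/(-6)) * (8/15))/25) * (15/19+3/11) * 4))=496375/1138083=0.44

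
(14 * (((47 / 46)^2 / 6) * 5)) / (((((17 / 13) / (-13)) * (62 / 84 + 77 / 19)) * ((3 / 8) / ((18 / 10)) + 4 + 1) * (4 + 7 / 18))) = -75073359816 / 67900972025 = -1.11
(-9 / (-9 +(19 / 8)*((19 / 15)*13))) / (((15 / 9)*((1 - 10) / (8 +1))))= 648 / 3613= 0.18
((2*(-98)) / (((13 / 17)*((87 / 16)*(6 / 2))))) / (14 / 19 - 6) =253232 / 84825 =2.99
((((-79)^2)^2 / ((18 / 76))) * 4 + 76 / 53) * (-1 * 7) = -4604765141.59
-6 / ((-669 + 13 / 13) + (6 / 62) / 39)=2418 / 269203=0.01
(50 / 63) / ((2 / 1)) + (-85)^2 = 7225.40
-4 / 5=-0.80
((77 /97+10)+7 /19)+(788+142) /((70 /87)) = 15055717 /12901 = 1167.02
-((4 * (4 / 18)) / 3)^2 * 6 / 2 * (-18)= 128 / 27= 4.74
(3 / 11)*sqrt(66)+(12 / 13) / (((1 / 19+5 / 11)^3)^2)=3*sqrt(66) / 11+250033943970723 / 4610187114832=56.45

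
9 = 9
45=45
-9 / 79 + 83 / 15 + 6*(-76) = -533938 / 1185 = -450.58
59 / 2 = 29.50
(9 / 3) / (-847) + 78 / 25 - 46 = -908059 / 21175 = -42.88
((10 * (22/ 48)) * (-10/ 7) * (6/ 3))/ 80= -55/ 336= -0.16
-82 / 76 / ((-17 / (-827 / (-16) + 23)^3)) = 69966084875 / 2646016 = 26442.05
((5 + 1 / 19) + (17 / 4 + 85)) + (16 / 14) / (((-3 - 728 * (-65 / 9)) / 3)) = 94.30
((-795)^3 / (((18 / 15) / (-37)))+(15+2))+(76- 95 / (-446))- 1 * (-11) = 3454830380427 / 223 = 15492512916.71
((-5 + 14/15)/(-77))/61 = 1/1155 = 0.00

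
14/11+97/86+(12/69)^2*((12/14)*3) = 2.48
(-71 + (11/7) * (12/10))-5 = -2594/35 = -74.11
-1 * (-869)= 869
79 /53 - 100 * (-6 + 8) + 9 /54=-63073 /318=-198.34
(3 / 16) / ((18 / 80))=5 / 6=0.83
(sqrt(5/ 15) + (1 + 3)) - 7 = -3 + sqrt(3)/ 3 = -2.42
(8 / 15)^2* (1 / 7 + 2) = 64 / 105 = 0.61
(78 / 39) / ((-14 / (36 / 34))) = -18 / 119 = -0.15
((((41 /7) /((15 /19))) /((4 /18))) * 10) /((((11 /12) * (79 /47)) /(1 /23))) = 1318068 /139909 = 9.42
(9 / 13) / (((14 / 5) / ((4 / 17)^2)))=360 / 26299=0.01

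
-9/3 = -3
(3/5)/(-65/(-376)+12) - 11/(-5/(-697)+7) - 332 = -333.52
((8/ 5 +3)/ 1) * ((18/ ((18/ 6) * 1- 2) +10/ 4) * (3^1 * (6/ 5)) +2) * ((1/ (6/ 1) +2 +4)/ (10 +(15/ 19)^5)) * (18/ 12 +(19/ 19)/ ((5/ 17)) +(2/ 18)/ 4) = 1028.04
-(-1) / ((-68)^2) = 1 / 4624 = 0.00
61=61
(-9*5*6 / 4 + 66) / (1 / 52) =-78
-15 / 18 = -5 / 6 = -0.83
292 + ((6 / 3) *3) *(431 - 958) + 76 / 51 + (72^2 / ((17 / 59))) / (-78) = -2054750 / 663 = -3099.17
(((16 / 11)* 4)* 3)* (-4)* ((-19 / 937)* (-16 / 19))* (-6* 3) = 221184 / 10307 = 21.46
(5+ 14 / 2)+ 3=15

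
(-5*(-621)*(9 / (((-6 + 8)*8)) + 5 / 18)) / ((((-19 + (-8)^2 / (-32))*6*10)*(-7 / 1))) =2783 / 9408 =0.30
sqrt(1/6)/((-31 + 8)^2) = sqrt(6)/3174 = 0.00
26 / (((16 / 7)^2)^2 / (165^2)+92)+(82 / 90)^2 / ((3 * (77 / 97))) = 887803186732601 / 1406564397072450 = 0.63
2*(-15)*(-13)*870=339300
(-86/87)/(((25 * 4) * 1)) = -43/4350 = -0.01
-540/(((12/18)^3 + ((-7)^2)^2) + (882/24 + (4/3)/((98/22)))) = -571536/2580745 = -0.22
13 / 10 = 1.30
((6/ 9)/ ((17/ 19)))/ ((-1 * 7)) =-38/ 357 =-0.11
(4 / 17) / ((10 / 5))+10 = 172 / 17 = 10.12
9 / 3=3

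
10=10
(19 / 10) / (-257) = -19 / 2570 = -0.01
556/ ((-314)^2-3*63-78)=556/ 98329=0.01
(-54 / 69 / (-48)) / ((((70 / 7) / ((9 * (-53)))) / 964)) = -344871 / 460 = -749.72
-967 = -967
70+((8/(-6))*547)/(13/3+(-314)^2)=69.99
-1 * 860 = -860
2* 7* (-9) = -126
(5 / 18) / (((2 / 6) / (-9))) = -15 / 2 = -7.50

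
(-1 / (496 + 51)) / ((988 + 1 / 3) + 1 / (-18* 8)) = -144 / 77848493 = -0.00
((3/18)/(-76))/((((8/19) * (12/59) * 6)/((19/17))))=-1121/235008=-0.00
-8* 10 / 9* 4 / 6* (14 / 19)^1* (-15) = 11200 / 171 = 65.50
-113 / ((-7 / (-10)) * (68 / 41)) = -23165 / 238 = -97.33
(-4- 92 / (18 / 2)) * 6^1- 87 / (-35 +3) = -7931 / 96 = -82.61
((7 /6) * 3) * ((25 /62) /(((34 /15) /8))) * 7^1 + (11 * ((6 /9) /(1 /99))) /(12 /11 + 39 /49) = 74969951 /178653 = 419.64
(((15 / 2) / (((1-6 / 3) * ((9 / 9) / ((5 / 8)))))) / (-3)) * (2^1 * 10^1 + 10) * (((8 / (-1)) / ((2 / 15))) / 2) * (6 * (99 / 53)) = -1670625 / 106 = -15760.61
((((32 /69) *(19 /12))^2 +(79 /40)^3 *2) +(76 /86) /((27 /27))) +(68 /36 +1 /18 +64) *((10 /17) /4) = 26589744085141 /1002323808000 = 26.53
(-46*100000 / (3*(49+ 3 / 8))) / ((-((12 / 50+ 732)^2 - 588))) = 575000000 / 9916735779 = 0.06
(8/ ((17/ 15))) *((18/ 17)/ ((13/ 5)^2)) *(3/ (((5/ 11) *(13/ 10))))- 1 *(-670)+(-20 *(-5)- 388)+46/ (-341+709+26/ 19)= 863871862375/ 2227979897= 387.74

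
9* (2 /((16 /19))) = 171 /8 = 21.38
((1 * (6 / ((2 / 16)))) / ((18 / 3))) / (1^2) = 8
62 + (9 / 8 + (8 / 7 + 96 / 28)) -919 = -47673 / 56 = -851.30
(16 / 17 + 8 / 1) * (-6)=-912 / 17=-53.65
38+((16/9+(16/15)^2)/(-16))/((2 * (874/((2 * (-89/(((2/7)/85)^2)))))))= 52869121/31464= 1680.31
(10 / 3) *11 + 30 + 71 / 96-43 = 781 / 32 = 24.41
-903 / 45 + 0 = -301 / 15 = -20.07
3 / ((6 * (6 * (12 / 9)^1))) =1 / 16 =0.06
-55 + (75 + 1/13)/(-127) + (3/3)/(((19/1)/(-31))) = -1795020/31369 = -57.22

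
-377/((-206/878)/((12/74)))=993018/3811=260.57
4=4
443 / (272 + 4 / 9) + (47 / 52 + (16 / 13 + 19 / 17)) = 1321751 / 270946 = 4.88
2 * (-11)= -22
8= 8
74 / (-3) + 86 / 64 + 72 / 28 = -13945 / 672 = -20.75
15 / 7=2.14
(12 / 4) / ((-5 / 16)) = -48 / 5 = -9.60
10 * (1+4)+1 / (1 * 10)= 501 / 10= 50.10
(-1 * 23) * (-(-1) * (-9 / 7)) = 207 / 7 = 29.57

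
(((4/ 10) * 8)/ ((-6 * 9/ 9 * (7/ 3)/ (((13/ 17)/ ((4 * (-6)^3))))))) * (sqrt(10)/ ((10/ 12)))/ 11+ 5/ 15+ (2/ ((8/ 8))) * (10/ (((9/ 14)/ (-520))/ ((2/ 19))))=-291143/ 171+ 13 * sqrt(10)/ 589050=-1702.59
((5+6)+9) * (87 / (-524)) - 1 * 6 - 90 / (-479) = -573069 / 62749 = -9.13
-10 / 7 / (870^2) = -1 / 529830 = -0.00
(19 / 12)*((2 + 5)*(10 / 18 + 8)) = 10241 / 108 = 94.82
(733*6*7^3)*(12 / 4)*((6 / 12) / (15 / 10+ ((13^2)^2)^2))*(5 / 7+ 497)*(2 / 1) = 4504853808 / 1631461445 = 2.76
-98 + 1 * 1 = -97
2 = 2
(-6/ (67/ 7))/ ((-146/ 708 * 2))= 7434/ 4891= 1.52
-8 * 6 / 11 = -48 / 11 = -4.36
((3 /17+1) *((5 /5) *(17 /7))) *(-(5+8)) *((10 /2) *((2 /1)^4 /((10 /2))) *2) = -8320 /7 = -1188.57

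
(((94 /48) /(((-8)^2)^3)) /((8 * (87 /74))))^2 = 3024121 /4793589222126649344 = 0.00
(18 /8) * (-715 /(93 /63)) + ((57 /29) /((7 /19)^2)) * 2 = -186923739 /176204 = -1060.84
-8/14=-4/7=-0.57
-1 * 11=-11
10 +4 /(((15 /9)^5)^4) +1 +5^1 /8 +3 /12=9060017582960207 /762939453125000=11.88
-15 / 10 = -3 / 2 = -1.50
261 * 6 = 1566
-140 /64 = -35 /16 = -2.19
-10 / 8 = -5 / 4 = -1.25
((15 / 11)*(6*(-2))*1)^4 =71700.02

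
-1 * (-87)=87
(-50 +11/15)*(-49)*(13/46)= 470743/690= 682.24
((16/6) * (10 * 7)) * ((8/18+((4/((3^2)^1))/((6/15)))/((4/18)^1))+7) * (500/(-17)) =-31360000/459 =-68322.44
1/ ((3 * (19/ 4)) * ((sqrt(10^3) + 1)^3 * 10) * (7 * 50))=-3001/ 49725524575125 + 2006 * sqrt(10)/ 9945104915025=0.00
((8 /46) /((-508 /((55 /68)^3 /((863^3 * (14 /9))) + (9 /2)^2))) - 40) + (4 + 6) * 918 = 75537843861184338834881 /8264540607832168576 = 9139.99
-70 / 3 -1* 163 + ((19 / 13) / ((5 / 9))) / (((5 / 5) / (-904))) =-500087 / 195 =-2564.55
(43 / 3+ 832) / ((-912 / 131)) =-332609 / 2736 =-121.57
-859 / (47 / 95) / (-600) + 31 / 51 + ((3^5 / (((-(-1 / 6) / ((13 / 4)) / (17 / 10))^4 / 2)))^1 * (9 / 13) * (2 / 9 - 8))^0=431617 / 95880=4.50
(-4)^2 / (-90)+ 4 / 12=7 / 45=0.16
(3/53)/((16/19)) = 57/848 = 0.07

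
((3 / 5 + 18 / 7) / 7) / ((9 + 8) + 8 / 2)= 37 / 1715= 0.02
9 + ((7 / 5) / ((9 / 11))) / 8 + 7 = 16.21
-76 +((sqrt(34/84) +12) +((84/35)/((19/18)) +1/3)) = -17497/285 +sqrt(714)/42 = -60.76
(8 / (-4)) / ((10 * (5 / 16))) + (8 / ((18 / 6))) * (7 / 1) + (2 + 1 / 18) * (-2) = 3131 / 225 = 13.92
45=45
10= 10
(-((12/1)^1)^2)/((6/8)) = -192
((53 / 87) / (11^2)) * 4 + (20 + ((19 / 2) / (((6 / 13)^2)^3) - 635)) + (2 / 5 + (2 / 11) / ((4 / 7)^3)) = 604471238311 / 1637159040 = 369.22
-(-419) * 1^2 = 419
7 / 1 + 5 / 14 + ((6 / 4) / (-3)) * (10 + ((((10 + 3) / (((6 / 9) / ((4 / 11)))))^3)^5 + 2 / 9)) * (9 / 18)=-758105406993652799874842198153 / 526333269346372026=-1440352436651.23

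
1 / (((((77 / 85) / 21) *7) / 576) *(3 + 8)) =173.41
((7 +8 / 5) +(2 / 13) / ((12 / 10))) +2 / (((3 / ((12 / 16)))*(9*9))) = 91973 / 10530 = 8.73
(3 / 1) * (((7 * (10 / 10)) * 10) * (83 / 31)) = 562.26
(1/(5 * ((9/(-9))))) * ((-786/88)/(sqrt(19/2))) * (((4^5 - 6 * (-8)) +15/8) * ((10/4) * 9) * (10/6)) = 4603995 * sqrt(38)/1216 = 23339.58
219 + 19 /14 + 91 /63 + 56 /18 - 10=27079 /126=214.91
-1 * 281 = -281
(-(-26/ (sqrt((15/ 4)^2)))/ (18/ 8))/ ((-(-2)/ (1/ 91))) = 0.02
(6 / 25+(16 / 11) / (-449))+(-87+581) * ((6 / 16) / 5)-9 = 13970831 / 493900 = 28.29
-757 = -757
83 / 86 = 0.97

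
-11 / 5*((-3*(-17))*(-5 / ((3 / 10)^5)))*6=37400000 / 27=1385185.19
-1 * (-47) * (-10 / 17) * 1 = -470 / 17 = -27.65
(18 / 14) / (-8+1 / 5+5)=-45 / 98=-0.46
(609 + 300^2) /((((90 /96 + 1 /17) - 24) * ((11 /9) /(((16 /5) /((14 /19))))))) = -33715246464 /2408945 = -13995.86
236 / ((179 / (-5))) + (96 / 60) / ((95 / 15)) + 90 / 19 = -27254 / 17005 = -1.60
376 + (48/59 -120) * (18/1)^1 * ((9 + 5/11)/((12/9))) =-9628904/649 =-14836.52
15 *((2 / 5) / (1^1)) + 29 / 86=545 / 86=6.34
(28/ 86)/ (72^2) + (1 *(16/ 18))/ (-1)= -99065/ 111456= -0.89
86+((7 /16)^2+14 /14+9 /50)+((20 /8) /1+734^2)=3448613577 /6400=538845.87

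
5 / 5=1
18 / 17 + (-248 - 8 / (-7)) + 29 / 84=-350507 / 1428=-245.45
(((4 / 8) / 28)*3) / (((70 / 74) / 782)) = 43401 / 980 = 44.29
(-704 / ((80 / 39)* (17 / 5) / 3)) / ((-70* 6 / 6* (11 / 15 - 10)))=-7722 / 16541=-0.47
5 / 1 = 5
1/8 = 0.12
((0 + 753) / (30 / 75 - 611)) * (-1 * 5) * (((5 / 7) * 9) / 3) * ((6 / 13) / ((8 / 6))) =2541375 / 555646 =4.57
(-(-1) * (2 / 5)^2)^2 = 16 / 625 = 0.03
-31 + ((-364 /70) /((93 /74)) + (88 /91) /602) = -447521089 /12736815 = -35.14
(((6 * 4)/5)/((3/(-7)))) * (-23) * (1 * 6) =7728/5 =1545.60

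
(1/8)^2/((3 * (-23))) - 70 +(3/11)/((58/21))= -98470495/1408704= -69.90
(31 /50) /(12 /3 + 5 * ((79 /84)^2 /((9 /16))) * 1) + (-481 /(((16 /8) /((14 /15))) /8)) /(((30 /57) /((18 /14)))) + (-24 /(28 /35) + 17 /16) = -83156443991 /18832400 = -4415.61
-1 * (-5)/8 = 5/8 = 0.62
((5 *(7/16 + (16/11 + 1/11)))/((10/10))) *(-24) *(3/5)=-3141/22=-142.77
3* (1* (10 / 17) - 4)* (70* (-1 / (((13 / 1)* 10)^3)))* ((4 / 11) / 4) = 609 / 20541950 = 0.00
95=95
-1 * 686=-686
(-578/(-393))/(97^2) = 578/3697737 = 0.00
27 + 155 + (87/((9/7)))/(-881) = 181.92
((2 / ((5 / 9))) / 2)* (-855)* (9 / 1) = -13851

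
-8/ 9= -0.89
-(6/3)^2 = -4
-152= -152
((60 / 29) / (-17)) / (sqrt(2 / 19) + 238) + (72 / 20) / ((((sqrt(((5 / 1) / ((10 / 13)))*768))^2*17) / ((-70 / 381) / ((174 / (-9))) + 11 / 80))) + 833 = 30*sqrt(38) / 265291681 + 9340183492541597663 / 11212712072473600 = 833.00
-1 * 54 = -54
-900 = -900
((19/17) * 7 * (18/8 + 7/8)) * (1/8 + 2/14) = 7125/1088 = 6.55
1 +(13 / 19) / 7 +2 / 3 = 704 / 399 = 1.76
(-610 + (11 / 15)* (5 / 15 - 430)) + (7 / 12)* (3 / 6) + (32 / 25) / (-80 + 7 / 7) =-131508469 / 142200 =-924.81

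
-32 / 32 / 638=-1 / 638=-0.00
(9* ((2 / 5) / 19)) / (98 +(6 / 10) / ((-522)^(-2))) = 9 / 7770449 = 0.00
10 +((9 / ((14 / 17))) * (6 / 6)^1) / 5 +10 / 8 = 1881 / 140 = 13.44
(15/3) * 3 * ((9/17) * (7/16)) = 945/272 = 3.47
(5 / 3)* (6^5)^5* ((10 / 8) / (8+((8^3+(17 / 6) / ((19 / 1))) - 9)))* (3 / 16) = 1266036263832807014400 / 58271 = 21726695334434058.35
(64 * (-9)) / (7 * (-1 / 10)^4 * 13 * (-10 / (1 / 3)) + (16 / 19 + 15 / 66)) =-40128000 / 55481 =-723.27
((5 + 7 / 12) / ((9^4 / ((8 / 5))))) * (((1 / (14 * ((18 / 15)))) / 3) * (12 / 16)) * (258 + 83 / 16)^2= 1188078907 / 846526464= 1.40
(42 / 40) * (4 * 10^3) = 4200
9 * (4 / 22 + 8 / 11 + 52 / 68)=2817 / 187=15.06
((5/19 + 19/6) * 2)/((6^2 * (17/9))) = 23/228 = 0.10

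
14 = 14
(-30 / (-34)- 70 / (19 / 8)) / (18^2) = -9235 / 104652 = -0.09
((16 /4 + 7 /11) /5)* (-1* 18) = -918 /55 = -16.69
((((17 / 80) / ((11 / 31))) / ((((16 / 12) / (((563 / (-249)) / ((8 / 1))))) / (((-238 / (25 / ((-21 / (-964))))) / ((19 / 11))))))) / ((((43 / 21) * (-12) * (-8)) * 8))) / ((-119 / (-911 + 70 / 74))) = 183575732823 / 2476731133952000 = 0.00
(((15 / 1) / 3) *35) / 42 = 4.17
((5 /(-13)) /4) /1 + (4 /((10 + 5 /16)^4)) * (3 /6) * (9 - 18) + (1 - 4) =-13266071369 /4282492500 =-3.10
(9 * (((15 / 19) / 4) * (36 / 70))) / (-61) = -243 / 16226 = -0.01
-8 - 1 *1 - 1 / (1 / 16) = -25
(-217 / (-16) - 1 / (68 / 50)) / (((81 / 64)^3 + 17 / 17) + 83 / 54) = 1543421952 / 549198107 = 2.81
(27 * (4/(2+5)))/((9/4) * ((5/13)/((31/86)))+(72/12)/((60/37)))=217620/86051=2.53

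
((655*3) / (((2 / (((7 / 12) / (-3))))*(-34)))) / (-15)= -917 / 2448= -0.37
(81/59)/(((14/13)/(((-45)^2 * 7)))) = 18070.55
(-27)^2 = 729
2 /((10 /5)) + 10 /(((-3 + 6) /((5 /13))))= 89 /39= 2.28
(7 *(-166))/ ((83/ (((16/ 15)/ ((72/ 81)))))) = -84/ 5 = -16.80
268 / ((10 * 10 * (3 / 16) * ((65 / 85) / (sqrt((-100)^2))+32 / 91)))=6633536 / 166749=39.78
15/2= 7.50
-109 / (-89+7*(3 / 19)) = 2071 / 1670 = 1.24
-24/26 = -12/13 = -0.92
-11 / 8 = -1.38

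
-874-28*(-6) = -706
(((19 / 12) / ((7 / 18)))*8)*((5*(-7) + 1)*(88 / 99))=-984.38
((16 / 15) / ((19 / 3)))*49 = 784 / 95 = 8.25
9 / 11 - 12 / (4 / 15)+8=-398 / 11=-36.18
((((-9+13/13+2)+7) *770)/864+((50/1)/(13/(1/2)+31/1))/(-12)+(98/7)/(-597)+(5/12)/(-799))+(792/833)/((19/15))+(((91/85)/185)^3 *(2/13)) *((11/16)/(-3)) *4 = 22595087605913933906323/14627035805210057250000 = 1.54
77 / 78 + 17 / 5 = 1711 / 390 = 4.39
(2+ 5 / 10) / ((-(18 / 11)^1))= -55 / 36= -1.53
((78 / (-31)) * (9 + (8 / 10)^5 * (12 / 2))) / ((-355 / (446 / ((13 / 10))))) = 183407688 / 6878125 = 26.67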